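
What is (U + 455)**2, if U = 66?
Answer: 271441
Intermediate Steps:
(U + 455)**2 = (66 + 455)**2 = 521**2 = 271441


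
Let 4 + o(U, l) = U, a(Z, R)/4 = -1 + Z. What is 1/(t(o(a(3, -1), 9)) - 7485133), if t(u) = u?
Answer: -1/7485129 ≈ -1.3360e-7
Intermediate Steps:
a(Z, R) = -4 + 4*Z (a(Z, R) = 4*(-1 + Z) = -4 + 4*Z)
o(U, l) = -4 + U
1/(t(o(a(3, -1), 9)) - 7485133) = 1/((-4 + (-4 + 4*3)) - 7485133) = 1/((-4 + (-4 + 12)) - 7485133) = 1/((-4 + 8) - 7485133) = 1/(4 - 7485133) = 1/(-7485129) = -1/7485129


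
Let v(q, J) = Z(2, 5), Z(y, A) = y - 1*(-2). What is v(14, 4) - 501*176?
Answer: -88172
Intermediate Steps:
Z(y, A) = 2 + y (Z(y, A) = y + 2 = 2 + y)
v(q, J) = 4 (v(q, J) = 2 + 2 = 4)
v(14, 4) - 501*176 = 4 - 501*176 = 4 - 88176 = -88172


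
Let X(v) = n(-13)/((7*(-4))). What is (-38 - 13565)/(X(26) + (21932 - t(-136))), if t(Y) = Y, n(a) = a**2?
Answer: -380884/617735 ≈ -0.61658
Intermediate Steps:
X(v) = -169/28 (X(v) = (-13)**2/((7*(-4))) = 169/(-28) = 169*(-1/28) = -169/28)
(-38 - 13565)/(X(26) + (21932 - t(-136))) = (-38 - 13565)/(-169/28 + (21932 - 1*(-136))) = -13603/(-169/28 + (21932 + 136)) = -13603/(-169/28 + 22068) = -13603/617735/28 = -13603*28/617735 = -380884/617735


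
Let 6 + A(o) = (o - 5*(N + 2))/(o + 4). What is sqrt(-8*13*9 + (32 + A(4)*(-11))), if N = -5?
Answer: I*sqrt(13826)/4 ≈ 29.396*I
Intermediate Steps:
A(o) = -6 + (15 + o)/(4 + o) (A(o) = -6 + (o - 5*(-5 + 2))/(o + 4) = -6 + (o - 5*(-3))/(4 + o) = -6 + (o + 15)/(4 + o) = -6 + (15 + o)/(4 + o))
sqrt(-8*13*9 + (32 + A(4)*(-11))) = sqrt(-8*13*9 + (32 + ((-9 - 5*4)/(4 + 4))*(-11))) = sqrt(-104*9 + (32 + ((-9 - 20)/8)*(-11))) = sqrt(-936 + (32 + ((1/8)*(-29))*(-11))) = sqrt(-936 + (32 - 29/8*(-11))) = sqrt(-936 + (32 + 319/8)) = sqrt(-936 + 575/8) = sqrt(-6913/8) = I*sqrt(13826)/4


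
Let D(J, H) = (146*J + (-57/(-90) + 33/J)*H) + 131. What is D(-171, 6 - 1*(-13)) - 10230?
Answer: -1051699/30 ≈ -35057.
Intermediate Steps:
D(J, H) = 131 + 146*J + H*(19/30 + 33/J) (D(J, H) = (146*J + (-57*(-1/90) + 33/J)*H) + 131 = (146*J + (19/30 + 33/J)*H) + 131 = (146*J + H*(19/30 + 33/J)) + 131 = 131 + 146*J + H*(19/30 + 33/J))
D(-171, 6 - 1*(-13)) - 10230 = (131 + 146*(-171) + 19*(6 - 1*(-13))/30 + 33*(6 - 1*(-13))/(-171)) - 10230 = (131 - 24966 + 19*(6 + 13)/30 + 33*(6 + 13)*(-1/171)) - 10230 = (131 - 24966 + (19/30)*19 + 33*19*(-1/171)) - 10230 = (131 - 24966 + 361/30 - 11/3) - 10230 = -744799/30 - 10230 = -1051699/30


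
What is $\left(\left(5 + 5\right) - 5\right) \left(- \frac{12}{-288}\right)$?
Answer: $\frac{5}{24} \approx 0.20833$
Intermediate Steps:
$\left(\left(5 + 5\right) - 5\right) \left(- \frac{12}{-288}\right) = \left(10 - 5\right) \left(\left(-12\right) \left(- \frac{1}{288}\right)\right) = 5 \cdot \frac{1}{24} = \frac{5}{24}$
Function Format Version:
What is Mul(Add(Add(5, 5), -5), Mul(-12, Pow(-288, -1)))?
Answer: Rational(5, 24) ≈ 0.20833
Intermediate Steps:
Mul(Add(Add(5, 5), -5), Mul(-12, Pow(-288, -1))) = Mul(Add(10, -5), Mul(-12, Rational(-1, 288))) = Mul(5, Rational(1, 24)) = Rational(5, 24)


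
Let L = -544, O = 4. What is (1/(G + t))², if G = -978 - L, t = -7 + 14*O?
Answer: 1/148225 ≈ 6.7465e-6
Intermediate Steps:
t = 49 (t = -7 + 14*4 = -7 + 56 = 49)
G = -434 (G = -978 - 1*(-544) = -978 + 544 = -434)
(1/(G + t))² = (1/(-434 + 49))² = (1/(-385))² = (-1/385)² = 1/148225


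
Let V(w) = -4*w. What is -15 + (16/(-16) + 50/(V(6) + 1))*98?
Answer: -7499/23 ≈ -326.04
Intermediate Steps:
-15 + (16/(-16) + 50/(V(6) + 1))*98 = -15 + (16/(-16) + 50/(-4*6 + 1))*98 = -15 + (16*(-1/16) + 50/(-24 + 1))*98 = -15 + (-1 + 50/(-23))*98 = -15 + (-1 + 50*(-1/23))*98 = -15 + (-1 - 50/23)*98 = -15 - 73/23*98 = -15 - 7154/23 = -7499/23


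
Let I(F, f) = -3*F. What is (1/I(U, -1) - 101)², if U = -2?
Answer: 366025/36 ≈ 10167.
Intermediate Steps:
(1/I(U, -1) - 101)² = (1/(-3*(-2)) - 101)² = (1/6 - 101)² = (⅙ - 101)² = (-605/6)² = 366025/36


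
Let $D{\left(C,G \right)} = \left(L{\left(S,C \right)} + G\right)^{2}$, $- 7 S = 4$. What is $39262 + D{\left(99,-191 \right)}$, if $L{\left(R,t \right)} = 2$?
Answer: $74983$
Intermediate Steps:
$S = - \frac{4}{7}$ ($S = \left(- \frac{1}{7}\right) 4 = - \frac{4}{7} \approx -0.57143$)
$D{\left(C,G \right)} = \left(2 + G\right)^{2}$
$39262 + D{\left(99,-191 \right)} = 39262 + \left(2 - 191\right)^{2} = 39262 + \left(-189\right)^{2} = 39262 + 35721 = 74983$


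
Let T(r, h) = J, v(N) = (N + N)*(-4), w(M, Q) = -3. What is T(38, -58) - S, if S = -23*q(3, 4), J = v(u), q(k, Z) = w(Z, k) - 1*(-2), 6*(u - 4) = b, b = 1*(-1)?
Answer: -161/3 ≈ -53.667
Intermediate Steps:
b = -1
u = 23/6 (u = 4 + (1/6)*(-1) = 4 - 1/6 = 23/6 ≈ 3.8333)
q(k, Z) = -1 (q(k, Z) = -3 - 1*(-2) = -3 + 2 = -1)
v(N) = -8*N (v(N) = (2*N)*(-4) = -8*N)
J = -92/3 (J = -8*23/6 = -92/3 ≈ -30.667)
S = 23 (S = -23*(-1) = 23)
T(r, h) = -92/3
T(38, -58) - S = -92/3 - 1*23 = -92/3 - 23 = -161/3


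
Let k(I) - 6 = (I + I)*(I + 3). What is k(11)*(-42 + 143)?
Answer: 31714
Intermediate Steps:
k(I) = 6 + 2*I*(3 + I) (k(I) = 6 + (I + I)*(I + 3) = 6 + (2*I)*(3 + I) = 6 + 2*I*(3 + I))
k(11)*(-42 + 143) = (6 + 2*11**2 + 6*11)*(-42 + 143) = (6 + 2*121 + 66)*101 = (6 + 242 + 66)*101 = 314*101 = 31714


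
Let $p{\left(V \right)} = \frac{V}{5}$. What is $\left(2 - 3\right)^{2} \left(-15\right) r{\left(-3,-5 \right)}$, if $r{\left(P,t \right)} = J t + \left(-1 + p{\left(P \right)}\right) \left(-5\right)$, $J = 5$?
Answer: $255$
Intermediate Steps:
$p{\left(V \right)} = \frac{V}{5}$ ($p{\left(V \right)} = V \frac{1}{5} = \frac{V}{5}$)
$r{\left(P,t \right)} = 5 - P + 5 t$ ($r{\left(P,t \right)} = 5 t + \left(-1 + \frac{P}{5}\right) \left(-5\right) = 5 t - \left(-5 + P\right) = 5 - P + 5 t$)
$\left(2 - 3\right)^{2} \left(-15\right) r{\left(-3,-5 \right)} = \left(2 - 3\right)^{2} \left(-15\right) \left(5 - -3 + 5 \left(-5\right)\right) = \left(-1\right)^{2} \left(-15\right) \left(5 + 3 - 25\right) = 1 \left(-15\right) \left(-17\right) = \left(-15\right) \left(-17\right) = 255$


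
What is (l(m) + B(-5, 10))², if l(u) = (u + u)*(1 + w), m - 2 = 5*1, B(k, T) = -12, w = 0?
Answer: 4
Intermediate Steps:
m = 7 (m = 2 + 5*1 = 2 + 5 = 7)
l(u) = 2*u (l(u) = (u + u)*(1 + 0) = (2*u)*1 = 2*u)
(l(m) + B(-5, 10))² = (2*7 - 12)² = (14 - 12)² = 2² = 4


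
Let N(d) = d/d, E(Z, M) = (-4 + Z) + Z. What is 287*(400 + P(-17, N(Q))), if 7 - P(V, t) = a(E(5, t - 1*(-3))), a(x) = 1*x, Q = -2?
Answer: 115087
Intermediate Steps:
E(Z, M) = -4 + 2*Z
N(d) = 1
a(x) = x
P(V, t) = 1 (P(V, t) = 7 - (-4 + 2*5) = 7 - (-4 + 10) = 7 - 1*6 = 7 - 6 = 1)
287*(400 + P(-17, N(Q))) = 287*(400 + 1) = 287*401 = 115087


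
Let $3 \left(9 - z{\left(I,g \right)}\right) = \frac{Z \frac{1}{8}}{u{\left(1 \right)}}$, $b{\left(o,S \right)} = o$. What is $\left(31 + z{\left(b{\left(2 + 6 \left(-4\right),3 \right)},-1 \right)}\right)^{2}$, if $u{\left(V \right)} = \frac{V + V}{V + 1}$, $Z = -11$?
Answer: $\frac{942841}{576} \approx 1636.9$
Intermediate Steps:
$u{\left(V \right)} = \frac{2 V}{1 + V}$
$z{\left(I,g \right)} = \frac{227}{24}$ ($z{\left(I,g \right)} = 9 - \frac{- \frac{11}{8} \frac{1}{2 \cdot 1 \frac{1}{1 + 1}}}{3} = 9 - \frac{\left(-11\right) \frac{1}{8} \frac{1}{2 \cdot 1 \cdot \frac{1}{2}}}{3} = 9 - \frac{\left(- \frac{11}{8}\right) \frac{1}{2 \cdot 1 \cdot \frac{1}{2}}}{3} = 9 - \frac{\left(- \frac{11}{8}\right) 1^{-1}}{3} = 9 - \frac{\left(- \frac{11}{8}\right) 1}{3} = 9 - - \frac{11}{24} = 9 + \frac{11}{24} = \frac{227}{24}$)
$\left(31 + z{\left(b{\left(2 + 6 \left(-4\right),3 \right)},-1 \right)}\right)^{2} = \left(31 + \frac{227}{24}\right)^{2} = \left(\frac{971}{24}\right)^{2} = \frac{942841}{576}$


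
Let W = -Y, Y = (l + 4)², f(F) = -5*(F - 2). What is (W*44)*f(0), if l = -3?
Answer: -440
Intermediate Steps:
f(F) = 10 - 5*F (f(F) = -5*(-2 + F) = 10 - 5*F)
Y = 1 (Y = (-3 + 4)² = 1² = 1)
W = -1 (W = -1*1 = -1)
(W*44)*f(0) = (-1*44)*(10 - 5*0) = -44*(10 + 0) = -44*10 = -440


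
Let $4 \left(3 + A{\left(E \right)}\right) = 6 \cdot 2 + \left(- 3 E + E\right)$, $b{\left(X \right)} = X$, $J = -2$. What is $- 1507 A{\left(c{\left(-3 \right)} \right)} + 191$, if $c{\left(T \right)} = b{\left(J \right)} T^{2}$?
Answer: $-13372$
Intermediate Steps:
$c{\left(T \right)} = - 2 T^{2}$
$A{\left(E \right)} = - \frac{E}{2}$ ($A{\left(E \right)} = -3 + \frac{6 \cdot 2 + \left(- 3 E + E\right)}{4} = -3 + \frac{12 - 2 E}{4} = -3 - \left(-3 + \frac{E}{2}\right) = - \frac{E}{2}$)
$- 1507 A{\left(c{\left(-3 \right)} \right)} + 191 = - 1507 \left(- \frac{\left(-2\right) \left(-3\right)^{2}}{2}\right) + 191 = - 1507 \left(- \frac{\left(-2\right) 9}{2}\right) + 191 = - 1507 \left(\left(- \frac{1}{2}\right) \left(-18\right)\right) + 191 = \left(-1507\right) 9 + 191 = -13563 + 191 = -13372$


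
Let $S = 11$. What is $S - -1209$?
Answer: $1220$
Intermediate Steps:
$S - -1209 = 11 - -1209 = 11 + 1209 = 1220$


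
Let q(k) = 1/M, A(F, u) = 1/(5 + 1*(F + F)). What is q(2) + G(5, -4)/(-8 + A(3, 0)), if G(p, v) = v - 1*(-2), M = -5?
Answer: 23/435 ≈ 0.052874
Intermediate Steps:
G(p, v) = 2 + v (G(p, v) = v + 2 = 2 + v)
A(F, u) = 1/(5 + 2*F) (A(F, u) = 1/(5 + 1*(2*F)) = 1/(5 + 2*F))
q(k) = -⅕ (q(k) = 1/(-5) = -⅕)
q(2) + G(5, -4)/(-8 + A(3, 0)) = -⅕ + (2 - 4)/(-8 + 1/(5 + 2*3)) = -⅕ - 2/(-8 + 1/(5 + 6)) = -⅕ - 2/(-8 + 1/11) = -⅕ - 2/(-87/11) = -⅕ - 11/87*(-2) = -⅕ + 22/87 = 23/435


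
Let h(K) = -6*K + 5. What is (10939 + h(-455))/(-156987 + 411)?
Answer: -2279/26096 ≈ -0.087331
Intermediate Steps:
h(K) = 5 - 6*K
(10939 + h(-455))/(-156987 + 411) = (10939 + (5 - 6*(-455)))/(-156987 + 411) = (10939 + (5 + 2730))/(-156576) = (10939 + 2735)*(-1/156576) = 13674*(-1/156576) = -2279/26096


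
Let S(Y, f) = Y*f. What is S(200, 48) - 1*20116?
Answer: -10516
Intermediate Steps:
S(200, 48) - 1*20116 = 200*48 - 1*20116 = 9600 - 20116 = -10516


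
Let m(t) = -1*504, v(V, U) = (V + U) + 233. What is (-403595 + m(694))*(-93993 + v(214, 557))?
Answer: 37576761911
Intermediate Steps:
v(V, U) = 233 + U + V (v(V, U) = (U + V) + 233 = 233 + U + V)
m(t) = -504
(-403595 + m(694))*(-93993 + v(214, 557)) = (-403595 - 504)*(-93993 + (233 + 557 + 214)) = -404099*(-93993 + 1004) = -404099*(-92989) = 37576761911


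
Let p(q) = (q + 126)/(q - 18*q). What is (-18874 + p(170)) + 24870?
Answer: 8664072/1445 ≈ 5995.9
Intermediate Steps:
p(q) = -(126 + q)/(17*q) (p(q) = (126 + q)/((-17*q)) = (126 + q)*(-1/(17*q)) = -(126 + q)/(17*q))
(-18874 + p(170)) + 24870 = (-18874 + (1/17)*(-126 - 1*170)/170) + 24870 = (-18874 + (1/17)*(1/170)*(-126 - 170)) + 24870 = (-18874 + (1/17)*(1/170)*(-296)) + 24870 = (-18874 - 148/1445) + 24870 = -27273078/1445 + 24870 = 8664072/1445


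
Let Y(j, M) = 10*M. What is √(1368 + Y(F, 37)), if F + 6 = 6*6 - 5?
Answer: √1738 ≈ 41.689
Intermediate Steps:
F = 25 (F = -6 + (6*6 - 5) = -6 + (36 - 5) = -6 + 31 = 25)
√(1368 + Y(F, 37)) = √(1368 + 10*37) = √(1368 + 370) = √1738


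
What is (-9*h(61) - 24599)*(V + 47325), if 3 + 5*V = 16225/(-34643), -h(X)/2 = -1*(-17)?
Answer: -199136516262253/173215 ≈ -1.1496e+9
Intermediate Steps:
h(X) = -34 (h(X) = -(-2)*(-17) = -2*17 = -34)
V = -120154/173215 (V = -⅗ + (16225/(-34643))/5 = -⅗ + (16225*(-1/34643))/5 = -⅗ + (⅕)*(-16225/34643) = -⅗ - 3245/34643 = -120154/173215 ≈ -0.69367)
(-9*h(61) - 24599)*(V + 47325) = (-9*(-34) - 24599)*(-120154/173215 + 47325) = (306 - 24599)*(8197279721/173215) = -24293*8197279721/173215 = -199136516262253/173215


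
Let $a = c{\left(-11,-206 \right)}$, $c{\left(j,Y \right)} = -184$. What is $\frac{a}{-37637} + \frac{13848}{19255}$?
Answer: $\frac{524740096}{724700435} \approx 0.72408$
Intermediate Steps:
$a = -184$
$\frac{a}{-37637} + \frac{13848}{19255} = - \frac{184}{-37637} + \frac{13848}{19255} = \left(-184\right) \left(- \frac{1}{37637}\right) + 13848 \cdot \frac{1}{19255} = \frac{184}{37637} + \frac{13848}{19255} = \frac{524740096}{724700435}$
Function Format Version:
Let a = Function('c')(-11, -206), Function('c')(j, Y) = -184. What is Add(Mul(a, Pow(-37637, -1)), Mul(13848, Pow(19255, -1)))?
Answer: Rational(524740096, 724700435) ≈ 0.72408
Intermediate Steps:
a = -184
Add(Mul(a, Pow(-37637, -1)), Mul(13848, Pow(19255, -1))) = Add(Mul(-184, Pow(-37637, -1)), Mul(13848, Pow(19255, -1))) = Add(Mul(-184, Rational(-1, 37637)), Mul(13848, Rational(1, 19255))) = Add(Rational(184, 37637), Rational(13848, 19255)) = Rational(524740096, 724700435)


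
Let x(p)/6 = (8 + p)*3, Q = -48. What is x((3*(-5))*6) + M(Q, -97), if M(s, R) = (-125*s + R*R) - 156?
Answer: 13777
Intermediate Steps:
x(p) = 144 + 18*p (x(p) = 6*((8 + p)*3) = 6*(24 + 3*p) = 144 + 18*p)
M(s, R) = -156 + R**2 - 125*s (M(s, R) = (-125*s + R**2) - 156 = (R**2 - 125*s) - 156 = -156 + R**2 - 125*s)
x((3*(-5))*6) + M(Q, -97) = (144 + 18*((3*(-5))*6)) + (-156 + (-97)**2 - 125*(-48)) = (144 + 18*(-15*6)) + (-156 + 9409 + 6000) = (144 + 18*(-90)) + 15253 = (144 - 1620) + 15253 = -1476 + 15253 = 13777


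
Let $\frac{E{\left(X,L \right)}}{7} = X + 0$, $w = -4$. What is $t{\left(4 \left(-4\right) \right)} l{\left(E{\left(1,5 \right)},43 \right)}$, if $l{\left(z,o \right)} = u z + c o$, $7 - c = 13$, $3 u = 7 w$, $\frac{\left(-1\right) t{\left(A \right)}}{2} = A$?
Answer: $- \frac{31040}{3} \approx -10347.0$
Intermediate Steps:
$t{\left(A \right)} = - 2 A$
$u = - \frac{28}{3}$ ($u = \frac{7 \left(-4\right)}{3} = \frac{1}{3} \left(-28\right) = - \frac{28}{3} \approx -9.3333$)
$E{\left(X,L \right)} = 7 X$ ($E{\left(X,L \right)} = 7 \left(X + 0\right) = 7 X$)
$c = -6$ ($c = 7 - 13 = -6$)
$l{\left(z,o \right)} = - 6 o - \frac{28 z}{3}$ ($l{\left(z,o \right)} = - \frac{28 z}{3} - 6 o = - 6 o - \frac{28 z}{3}$)
$t{\left(4 \left(-4\right) \right)} l{\left(E{\left(1,5 \right)},43 \right)} = - 2 \cdot 4 \left(-4\right) \left(\left(-6\right) 43 - \frac{28 \cdot 7 \cdot 1}{3}\right) = \left(-2\right) \left(-16\right) \left(-258 - \frac{196}{3}\right) = 32 \left(-258 - \frac{196}{3}\right) = 32 \left(- \frac{970}{3}\right) = - \frac{31040}{3}$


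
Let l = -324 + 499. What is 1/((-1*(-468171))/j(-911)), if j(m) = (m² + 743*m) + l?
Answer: 153223/468171 ≈ 0.32728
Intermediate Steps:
l = 175
j(m) = 175 + m² + 743*m (j(m) = (m² + 743*m) + 175 = 175 + m² + 743*m)
1/((-1*(-468171))/j(-911)) = 1/((-1*(-468171))/(175 + (-911)² + 743*(-911))) = 1/(468171/(175 + 829921 - 676873)) = 1/(468171/153223) = 153223/468171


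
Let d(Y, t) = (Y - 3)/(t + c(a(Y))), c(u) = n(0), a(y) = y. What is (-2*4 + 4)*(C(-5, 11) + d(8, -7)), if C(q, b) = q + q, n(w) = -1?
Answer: 85/2 ≈ 42.500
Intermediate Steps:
C(q, b) = 2*q
c(u) = -1
d(Y, t) = (-3 + Y)/(-1 + t) (d(Y, t) = (Y - 3)/(t - 1) = (-3 + Y)/(-1 + t))
(-2*4 + 4)*(C(-5, 11) + d(8, -7)) = (-2*4 + 4)*(2*(-5) + (-3 + 8)/(-1 - 7)) = (-8 + 4)*(-10 + 5/(-8)) = -4*(-10 - ⅛*5) = -4*(-10 - 5/8) = -4*(-85/8) = 85/2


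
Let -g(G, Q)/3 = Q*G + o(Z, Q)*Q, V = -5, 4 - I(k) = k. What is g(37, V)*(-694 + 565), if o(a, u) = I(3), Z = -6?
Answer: -73530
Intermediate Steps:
I(k) = 4 - k
o(a, u) = 1 (o(a, u) = 4 - 1*3 = 4 - 3 = 1)
g(G, Q) = -3*Q - 3*G*Q (g(G, Q) = -3*(Q*G + 1*Q) = -3*(G*Q + Q) = -3*(Q + G*Q) = -3*Q - 3*G*Q)
g(37, V)*(-694 + 565) = (-3*(-5)*(1 + 37))*(-694 + 565) = -3*(-5)*38*(-129) = 570*(-129) = -73530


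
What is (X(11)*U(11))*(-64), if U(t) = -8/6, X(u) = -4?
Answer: -1024/3 ≈ -341.33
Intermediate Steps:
U(t) = -4/3 (U(t) = -8*⅙ = -4/3)
(X(11)*U(11))*(-64) = -4*(-4/3)*(-64) = (16/3)*(-64) = -1024/3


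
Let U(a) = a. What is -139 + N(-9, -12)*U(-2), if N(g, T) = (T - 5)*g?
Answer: -445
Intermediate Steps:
N(g, T) = g*(-5 + T) (N(g, T) = (-5 + T)*g = g*(-5 + T))
-139 + N(-9, -12)*U(-2) = -139 - 9*(-5 - 12)*(-2) = -139 - 9*(-17)*(-2) = -139 + 153*(-2) = -139 - 306 = -445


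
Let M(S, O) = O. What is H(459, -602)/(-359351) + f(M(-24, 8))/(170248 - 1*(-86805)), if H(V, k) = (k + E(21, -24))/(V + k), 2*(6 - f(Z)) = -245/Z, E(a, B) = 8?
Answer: 1370909191/19213428541424 ≈ 7.1352e-5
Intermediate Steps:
f(Z) = 6 + 245/(2*Z) (f(Z) = 6 - (-245)/(2*Z) = 6 + 245/(2*Z))
H(V, k) = (8 + k)/(V + k) (H(V, k) = (k + 8)/(V + k) = (8 + k)/(V + k))
H(459, -602)/(-359351) + f(M(-24, 8))/(170248 - 1*(-86805)) = ((8 - 602)/(459 - 602))/(-359351) + (6 + (245/2)/8)/(170248 - 1*(-86805)) = (-594/(-143))*(-1/359351) + (6 + (245/2)*(1/8))/(170248 + 86805) = -1/143*(-594)*(-1/359351) + (6 + 245/16)/257053 = (54/13)*(-1/359351) + (341/16)*(1/257053) = -54/4671563 + 341/4112848 = 1370909191/19213428541424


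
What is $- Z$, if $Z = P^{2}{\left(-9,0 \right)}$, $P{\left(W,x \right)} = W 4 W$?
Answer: $-104976$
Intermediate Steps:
$P{\left(W,x \right)} = 4 W^{2}$ ($P{\left(W,x \right)} = 4 W W = 4 W^{2}$)
$Z = 104976$ ($Z = \left(4 \left(-9\right)^{2}\right)^{2} = \left(4 \cdot 81\right)^{2} = 324^{2} = 104976$)
$- Z = \left(-1\right) 104976 = -104976$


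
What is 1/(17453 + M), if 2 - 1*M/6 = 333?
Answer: 1/15467 ≈ 6.4654e-5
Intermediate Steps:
M = -1986 (M = 12 - 6*333 = 12 - 1998 = -1986)
1/(17453 + M) = 1/(17453 - 1986) = 1/15467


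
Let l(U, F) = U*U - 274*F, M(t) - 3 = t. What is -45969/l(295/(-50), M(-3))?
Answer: -4596900/3481 ≈ -1320.6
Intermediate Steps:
M(t) = 3 + t
l(U, F) = U² - 274*F
-45969/l(295/(-50), M(-3)) = -45969/((295/(-50))² - 274*(3 - 3)) = -45969/((295*(-1/50))² - 274*0) = -45969/((-59/10)² + 0) = -45969/(3481/100 + 0) = -45969/3481/100 = -45969*100/3481 = -4596900/3481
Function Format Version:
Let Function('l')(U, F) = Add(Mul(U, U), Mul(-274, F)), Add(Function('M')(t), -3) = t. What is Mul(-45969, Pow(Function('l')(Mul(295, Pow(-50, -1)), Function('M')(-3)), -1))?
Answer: Rational(-4596900, 3481) ≈ -1320.6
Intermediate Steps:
Function('M')(t) = Add(3, t)
Function('l')(U, F) = Add(Pow(U, 2), Mul(-274, F))
Mul(-45969, Pow(Function('l')(Mul(295, Pow(-50, -1)), Function('M')(-3)), -1)) = Mul(-45969, Pow(Add(Pow(Mul(295, Pow(-50, -1)), 2), Mul(-274, Add(3, -3))), -1)) = Mul(-45969, Pow(Add(Pow(Mul(295, Rational(-1, 50)), 2), Mul(-274, 0)), -1)) = Mul(-45969, Pow(Add(Pow(Rational(-59, 10), 2), 0), -1)) = Mul(-45969, Pow(Add(Rational(3481, 100), 0), -1)) = Mul(-45969, Pow(Rational(3481, 100), -1)) = Mul(-45969, Rational(100, 3481)) = Rational(-4596900, 3481)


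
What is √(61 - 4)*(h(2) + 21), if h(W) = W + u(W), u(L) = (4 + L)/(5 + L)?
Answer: 167*√57/7 ≈ 180.12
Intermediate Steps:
u(L) = (4 + L)/(5 + L)
h(W) = W + (4 + W)/(5 + W)
√(61 - 4)*(h(2) + 21) = √(61 - 4)*((4 + 2 + 2*(5 + 2))/(5 + 2) + 21) = √57*((4 + 2 + 2*7)/7 + 21) = √57*((4 + 2 + 14)/7 + 21) = √57*((⅐)*20 + 21) = √57*(20/7 + 21) = √57*(167/7) = 167*√57/7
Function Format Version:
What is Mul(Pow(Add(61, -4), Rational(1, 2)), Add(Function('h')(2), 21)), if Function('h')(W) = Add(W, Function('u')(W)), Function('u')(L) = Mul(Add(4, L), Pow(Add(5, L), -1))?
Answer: Mul(Rational(167, 7), Pow(57, Rational(1, 2))) ≈ 180.12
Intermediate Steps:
Function('u')(L) = Mul(Pow(Add(5, L), -1), Add(4, L))
Function('h')(W) = Add(W, Mul(Pow(Add(5, W), -1), Add(4, W)))
Mul(Pow(Add(61, -4), Rational(1, 2)), Add(Function('h')(2), 21)) = Mul(Pow(Add(61, -4), Rational(1, 2)), Add(Mul(Pow(Add(5, 2), -1), Add(4, 2, Mul(2, Add(5, 2)))), 21)) = Mul(Pow(57, Rational(1, 2)), Add(Mul(Pow(7, -1), Add(4, 2, Mul(2, 7))), 21)) = Mul(Pow(57, Rational(1, 2)), Add(Mul(Rational(1, 7), Add(4, 2, 14)), 21)) = Mul(Pow(57, Rational(1, 2)), Add(Mul(Rational(1, 7), 20), 21)) = Mul(Pow(57, Rational(1, 2)), Add(Rational(20, 7), 21)) = Mul(Pow(57, Rational(1, 2)), Rational(167, 7)) = Mul(Rational(167, 7), Pow(57, Rational(1, 2)))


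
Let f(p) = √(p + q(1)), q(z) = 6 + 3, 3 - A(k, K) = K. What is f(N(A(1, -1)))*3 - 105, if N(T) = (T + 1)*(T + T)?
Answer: -84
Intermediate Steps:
A(k, K) = 3 - K
q(z) = 9
N(T) = 2*T*(1 + T) (N(T) = (1 + T)*(2*T) = 2*T*(1 + T))
f(p) = √(9 + p) (f(p) = √(p + 9) = √(9 + p))
f(N(A(1, -1)))*3 - 105 = √(9 + 2*(3 - 1*(-1))*(1 + (3 - 1*(-1))))*3 - 105 = √(9 + 2*(3 + 1)*(1 + (3 + 1)))*3 - 105 = √(9 + 2*4*(1 + 4))*3 - 105 = √(9 + 2*4*5)*3 - 105 = √(9 + 40)*3 - 105 = √49*3 - 105 = 7*3 - 105 = 21 - 105 = -84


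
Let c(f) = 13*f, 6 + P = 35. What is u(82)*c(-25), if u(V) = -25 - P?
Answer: 17550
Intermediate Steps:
P = 29 (P = -6 + 35 = 29)
u(V) = -54 (u(V) = -25 - 1*29 = -25 - 29 = -54)
u(82)*c(-25) = -702*(-25) = -54*(-325) = 17550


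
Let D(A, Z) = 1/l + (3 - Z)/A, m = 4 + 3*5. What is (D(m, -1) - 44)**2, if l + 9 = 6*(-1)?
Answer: 156225001/81225 ≈ 1923.4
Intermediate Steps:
l = -15 (l = -9 + 6*(-1) = -9 - 6 = -15)
m = 19 (m = 4 + 15 = 19)
D(A, Z) = -1/15 + (3 - Z)/A (D(A, Z) = 1/(-15) + (3 - Z)/A = 1*(-1/15) + (3 - Z)/A = -1/15 + (3 - Z)/A)
(D(m, -1) - 44)**2 = ((3 - 1*(-1) - 1/15*19)/19 - 44)**2 = ((3 + 1 - 19/15)/19 - 44)**2 = ((1/19)*(41/15) - 44)**2 = (41/285 - 44)**2 = (-12499/285)**2 = 156225001/81225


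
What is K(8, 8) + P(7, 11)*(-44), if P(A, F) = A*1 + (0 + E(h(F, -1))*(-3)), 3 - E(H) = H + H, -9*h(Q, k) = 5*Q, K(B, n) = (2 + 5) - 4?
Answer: 5113/3 ≈ 1704.3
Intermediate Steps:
K(B, n) = 3 (K(B, n) = 7 - 4 = 3)
h(Q, k) = -5*Q/9
E(H) = 3 - 2*H (E(H) = 3 - (H + H) = 3 - 2*H)
P(A, F) = -9 + A - 10*F/3 (P(A, F) = A*1 + (0 + (3 - (-10)*F/9)*(-3)) = A + (0 + (3 + 10*F/9)*(-3)) = A + (0 + (-9 - 10*F/3)) = A + (-9 - 10*F/3) = -9 + A - 10*F/3)
K(8, 8) + P(7, 11)*(-44) = 3 + (-9 + 7 - 10/3*11)*(-44) = 3 + (-9 + 7 - 110/3)*(-44) = 3 - 116/3*(-44) = 3 + 5104/3 = 5113/3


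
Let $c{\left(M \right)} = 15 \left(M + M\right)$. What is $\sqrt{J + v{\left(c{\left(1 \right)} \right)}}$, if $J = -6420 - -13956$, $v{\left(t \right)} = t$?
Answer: $\sqrt{7566} \approx 86.983$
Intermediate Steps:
$c{\left(M \right)} = 30 M$ ($c{\left(M \right)} = 15 \cdot 2 M = 30 M$)
$J = 7536$ ($J = -6420 + 13956 = 7536$)
$\sqrt{J + v{\left(c{\left(1 \right)} \right)}} = \sqrt{7536 + 30 \cdot 1} = \sqrt{7536 + 30} = \sqrt{7566}$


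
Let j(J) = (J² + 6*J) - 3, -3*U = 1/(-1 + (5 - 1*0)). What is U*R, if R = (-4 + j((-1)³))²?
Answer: -12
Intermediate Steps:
U = -1/12 (U = -1/(3*(-1 + (5 - 1*0))) = -1/(3*(-1 + (5 + 0))) = -1/(3*(-1 + 5)) = -⅓/4 = -⅓*¼ = -1/12 ≈ -0.083333)
j(J) = -3 + J² + 6*J
R = 144 (R = (-4 + (-3 + ((-1)³)² + 6*(-1)³))² = (-4 + (-3 + (-1)² + 6*(-1)))² = (-4 + (-3 + 1 - 6))² = (-4 - 8)² = (-12)² = 144)
U*R = -1/12*144 = -12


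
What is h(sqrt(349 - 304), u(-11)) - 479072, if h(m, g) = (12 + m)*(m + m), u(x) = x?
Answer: -478982 + 72*sqrt(5) ≈ -4.7882e+5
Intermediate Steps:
h(m, g) = 2*m*(12 + m) (h(m, g) = (12 + m)*(2*m) = 2*m*(12 + m))
h(sqrt(349 - 304), u(-11)) - 479072 = 2*sqrt(349 - 304)*(12 + sqrt(349 - 304)) - 479072 = 2*sqrt(45)*(12 + sqrt(45)) - 479072 = 2*(3*sqrt(5))*(12 + 3*sqrt(5)) - 479072 = 6*sqrt(5)*(12 + 3*sqrt(5)) - 479072 = -479072 + 6*sqrt(5)*(12 + 3*sqrt(5))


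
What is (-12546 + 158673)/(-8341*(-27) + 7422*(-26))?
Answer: 48709/10745 ≈ 4.5332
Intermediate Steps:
(-12546 + 158673)/(-8341*(-27) + 7422*(-26)) = 146127/(225207 - 192972) = 146127/32235 = 146127*(1/32235) = 48709/10745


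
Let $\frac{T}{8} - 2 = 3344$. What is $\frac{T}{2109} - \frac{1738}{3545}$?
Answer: $\frac{91227118}{7476405} \approx 12.202$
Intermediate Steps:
$T = 26768$ ($T = 16 + 8 \cdot 3344 = 16 + 26752 = 26768$)
$\frac{T}{2109} - \frac{1738}{3545} = \frac{26768}{2109} - \frac{1738}{3545} = \frac{91227118}{7476405}$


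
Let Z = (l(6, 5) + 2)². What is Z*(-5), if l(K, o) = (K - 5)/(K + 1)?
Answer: -1125/49 ≈ -22.959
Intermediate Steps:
l(K, o) = (-5 + K)/(1 + K)
Z = 225/49 (Z = ((-5 + 6)/(1 + 6) + 2)² = (1/7 + 2)² = ((⅐)*1 + 2)² = (⅐ + 2)² = (15/7)² = 225/49 ≈ 4.5918)
Z*(-5) = (225/49)*(-5) = -1125/49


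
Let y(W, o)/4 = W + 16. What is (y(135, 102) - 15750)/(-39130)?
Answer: 7573/19565 ≈ 0.38707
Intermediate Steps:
y(W, o) = 64 + 4*W (y(W, o) = 4*(W + 16) = 4*(16 + W) = 64 + 4*W)
(y(135, 102) - 15750)/(-39130) = ((64 + 4*135) - 15750)/(-39130) = ((64 + 540) - 15750)*(-1/39130) = (604 - 15750)*(-1/39130) = -15146*(-1/39130) = 7573/19565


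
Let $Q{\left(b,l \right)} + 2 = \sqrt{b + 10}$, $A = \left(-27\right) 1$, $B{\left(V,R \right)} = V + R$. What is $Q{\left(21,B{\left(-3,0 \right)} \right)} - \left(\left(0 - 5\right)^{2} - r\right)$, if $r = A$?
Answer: $-54 + \sqrt{31} \approx -48.432$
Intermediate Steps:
$B{\left(V,R \right)} = R + V$
$A = -27$
$r = -27$
$Q{\left(b,l \right)} = -2 + \sqrt{10 + b}$ ($Q{\left(b,l \right)} = -2 + \sqrt{b + 10} = -2 + \sqrt{10 + b}$)
$Q{\left(21,B{\left(-3,0 \right)} \right)} - \left(\left(0 - 5\right)^{2} - r\right) = \left(-2 + \sqrt{10 + 21}\right) - \left(\left(0 - 5\right)^{2} - -27\right) = \left(-2 + \sqrt{31}\right) - \left(\left(-5\right)^{2} + 27\right) = \left(-2 + \sqrt{31}\right) - \left(25 + 27\right) = \left(-2 + \sqrt{31}\right) - 52 = -54 + \sqrt{31}$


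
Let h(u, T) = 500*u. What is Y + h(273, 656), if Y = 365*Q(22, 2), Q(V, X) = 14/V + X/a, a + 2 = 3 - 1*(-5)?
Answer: 4516180/33 ≈ 1.3685e+5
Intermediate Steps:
a = 6 (a = -2 + (3 - 1*(-5)) = -2 + (3 + 5) = -2 + 8 = 6)
Q(V, X) = 14/V + X/6
Y = 11680/33 (Y = 365*(14/22 + (⅙)*2) = 365*(14*(1/22) + ⅓) = 365*(7/11 + ⅓) = 365*(32/33) = 11680/33 ≈ 353.94)
Y + h(273, 656) = 11680/33 + 500*273 = 11680/33 + 136500 = 4516180/33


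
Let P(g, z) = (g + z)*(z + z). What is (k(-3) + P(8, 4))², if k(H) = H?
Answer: 8649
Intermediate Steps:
P(g, z) = 2*z*(g + z) (P(g, z) = (g + z)*(2*z) = 2*z*(g + z))
(k(-3) + P(8, 4))² = (-3 + 2*4*(8 + 4))² = (-3 + 2*4*12)² = (-3 + 96)² = 93² = 8649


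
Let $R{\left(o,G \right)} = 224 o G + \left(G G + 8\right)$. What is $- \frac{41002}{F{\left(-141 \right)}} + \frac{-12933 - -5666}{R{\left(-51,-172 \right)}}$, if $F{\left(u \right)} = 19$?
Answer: $- \frac{4304181427}{1994520} \approx -2158.0$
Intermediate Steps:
$R{\left(o,G \right)} = 8 + G^{2} + 224 G o$ ($R{\left(o,G \right)} = 224 G o + \left(G^{2} + 8\right) = 224 G o + \left(8 + G^{2}\right) = 8 + G^{2} + 224 G o$)
$- \frac{41002}{F{\left(-141 \right)}} + \frac{-12933 - -5666}{R{\left(-51,-172 \right)}} = - \frac{41002}{19} + \frac{-12933 - -5666}{8 + \left(-172\right)^{2} + 224 \left(-172\right) \left(-51\right)} = \left(-41002\right) \frac{1}{19} + \frac{-12933 + 5666}{8 + 29584 + 1964928} = -2158 - \frac{7267}{1994520} = - \frac{4304181427}{1994520}$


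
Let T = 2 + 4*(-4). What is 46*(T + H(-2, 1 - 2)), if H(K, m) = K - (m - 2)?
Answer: -598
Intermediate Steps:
T = -14 (T = 2 - 16 = -14)
H(K, m) = 2 + K - m (H(K, m) = K - (-2 + m) = K + (2 - m) = 2 + K - m)
46*(T + H(-2, 1 - 2)) = 46*(-14 + (2 - 2 - (1 - 2))) = 46*(-14 + (2 - 2 - 1*(-1))) = 46*(-14 + (2 - 2 + 1)) = 46*(-14 + 1) = 46*(-13) = -598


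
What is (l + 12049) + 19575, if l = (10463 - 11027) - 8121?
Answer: 22939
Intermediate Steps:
l = -8685 (l = -564 - 8121 = -8685)
(l + 12049) + 19575 = (-8685 + 12049) + 19575 = 3364 + 19575 = 22939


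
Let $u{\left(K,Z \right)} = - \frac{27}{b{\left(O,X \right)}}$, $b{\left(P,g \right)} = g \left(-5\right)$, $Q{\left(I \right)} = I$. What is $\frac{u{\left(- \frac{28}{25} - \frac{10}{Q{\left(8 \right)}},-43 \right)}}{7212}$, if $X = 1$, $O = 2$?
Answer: $\frac{9}{12020} \approx 0.00074875$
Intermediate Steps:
$b{\left(P,g \right)} = - 5 g$
$u{\left(K,Z \right)} = \frac{27}{5}$ ($u{\left(K,Z \right)} = - \frac{27}{\left(-5\right) 1} = - \frac{27}{-5} = \left(-27\right) \left(- \frac{1}{5}\right) = \frac{27}{5}$)
$\frac{u{\left(- \frac{28}{25} - \frac{10}{Q{\left(8 \right)}},-43 \right)}}{7212} = \frac{27}{5 \cdot 7212} = \frac{27}{5} \cdot \frac{1}{7212} = \frac{9}{12020}$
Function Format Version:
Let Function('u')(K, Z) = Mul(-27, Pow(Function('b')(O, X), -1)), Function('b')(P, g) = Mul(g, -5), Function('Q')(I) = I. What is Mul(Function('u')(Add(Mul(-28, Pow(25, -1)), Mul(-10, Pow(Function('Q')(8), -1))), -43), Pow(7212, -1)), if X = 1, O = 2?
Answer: Rational(9, 12020) ≈ 0.00074875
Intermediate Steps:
Function('b')(P, g) = Mul(-5, g)
Function('u')(K, Z) = Rational(27, 5) (Function('u')(K, Z) = Mul(-27, Pow(Mul(-5, 1), -1)) = Mul(-27, Pow(-5, -1)) = Mul(-27, Rational(-1, 5)) = Rational(27, 5))
Mul(Function('u')(Add(Mul(-28, Pow(25, -1)), Mul(-10, Pow(Function('Q')(8), -1))), -43), Pow(7212, -1)) = Mul(Rational(27, 5), Pow(7212, -1)) = Mul(Rational(27, 5), Rational(1, 7212)) = Rational(9, 12020)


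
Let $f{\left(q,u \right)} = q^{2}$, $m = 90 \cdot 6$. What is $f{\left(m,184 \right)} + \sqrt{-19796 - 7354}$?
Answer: $291600 + 5 i \sqrt{1086} \approx 2.916 \cdot 10^{5} + 164.77 i$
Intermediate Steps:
$m = 540$
$f{\left(m,184 \right)} + \sqrt{-19796 - 7354} = 540^{2} + \sqrt{-19796 - 7354} = 291600 + \sqrt{-27150} = 291600 + 5 i \sqrt{1086}$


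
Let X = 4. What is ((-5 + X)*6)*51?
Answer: -306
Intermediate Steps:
((-5 + X)*6)*51 = ((-5 + 4)*6)*51 = -1*6*51 = -6*51 = -306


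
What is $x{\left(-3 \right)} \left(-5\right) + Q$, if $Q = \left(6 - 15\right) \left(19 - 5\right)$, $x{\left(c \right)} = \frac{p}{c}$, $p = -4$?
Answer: $- \frac{398}{3} \approx -132.67$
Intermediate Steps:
$x{\left(c \right)} = - \frac{4}{c}$
$Q = -126$ ($Q = \left(-9\right) 14 = -126$)
$x{\left(-3 \right)} \left(-5\right) + Q = - \frac{4}{-3} \left(-5\right) - 126 = \left(-4\right) \left(- \frac{1}{3}\right) \left(-5\right) - 126 = \frac{4}{3} \left(-5\right) - 126 = - \frac{20}{3} - 126 = - \frac{398}{3}$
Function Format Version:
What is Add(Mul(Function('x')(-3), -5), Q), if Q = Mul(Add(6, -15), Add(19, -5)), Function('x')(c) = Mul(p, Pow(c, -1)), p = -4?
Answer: Rational(-398, 3) ≈ -132.67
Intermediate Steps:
Function('x')(c) = Mul(-4, Pow(c, -1))
Q = -126 (Q = Mul(-9, 14) = -126)
Add(Mul(Function('x')(-3), -5), Q) = Add(Mul(Mul(-4, Pow(-3, -1)), -5), -126) = Add(Mul(Mul(-4, Rational(-1, 3)), -5), -126) = Add(Mul(Rational(4, 3), -5), -126) = Add(Rational(-20, 3), -126) = Rational(-398, 3)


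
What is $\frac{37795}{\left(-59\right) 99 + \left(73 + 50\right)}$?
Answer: $- \frac{37795}{5718} \approx -6.6098$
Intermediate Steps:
$\frac{37795}{\left(-59\right) 99 + \left(73 + 50\right)} = \frac{37795}{-5841 + 123} = \frac{37795}{-5718} = 37795 \left(- \frac{1}{5718}\right) = - \frac{37795}{5718}$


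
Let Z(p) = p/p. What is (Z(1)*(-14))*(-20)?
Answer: 280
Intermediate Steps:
Z(p) = 1
(Z(1)*(-14))*(-20) = (1*(-14))*(-20) = -14*(-20) = 280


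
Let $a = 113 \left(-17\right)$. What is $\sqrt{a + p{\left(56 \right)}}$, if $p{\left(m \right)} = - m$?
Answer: $i \sqrt{1977} \approx 44.463 i$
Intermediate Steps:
$a = -1921$
$\sqrt{a + p{\left(56 \right)}} = \sqrt{-1921 - 56} = \sqrt{-1977} = i \sqrt{1977}$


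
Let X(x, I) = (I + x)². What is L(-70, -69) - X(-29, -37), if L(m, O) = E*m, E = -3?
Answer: -4146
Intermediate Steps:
L(m, O) = -3*m
L(-70, -69) - X(-29, -37) = -3*(-70) - (-37 - 29)² = 210 - 1*(-66)² = 210 - 1*4356 = 210 - 4356 = -4146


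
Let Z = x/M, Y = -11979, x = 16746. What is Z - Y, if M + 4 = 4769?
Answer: 57096681/4765 ≈ 11983.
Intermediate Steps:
M = 4765 (M = -4 + 4769 = 4765)
Z = 16746/4765 ≈ 3.5144
Z - Y = 16746/4765 - 1*(-11979) = 16746/4765 + 11979 = 57096681/4765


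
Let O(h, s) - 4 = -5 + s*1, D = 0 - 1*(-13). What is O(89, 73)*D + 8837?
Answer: 9773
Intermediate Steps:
D = 13 (D = 0 + 13 = 13)
O(h, s) = -1 + s (O(h, s) = 4 + (-5 + s*1) = 4 + (-5 + s) = -1 + s)
O(89, 73)*D + 8837 = (-1 + 73)*13 + 8837 = 72*13 + 8837 = 936 + 8837 = 9773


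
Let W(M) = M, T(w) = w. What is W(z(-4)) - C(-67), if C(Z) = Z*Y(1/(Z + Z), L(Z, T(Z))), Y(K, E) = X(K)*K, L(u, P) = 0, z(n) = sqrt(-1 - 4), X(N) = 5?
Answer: -5/2 + I*sqrt(5) ≈ -2.5 + 2.2361*I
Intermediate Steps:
z(n) = I*sqrt(5) (z(n) = sqrt(-5) = I*sqrt(5))
Y(K, E) = 5*K
C(Z) = 5/2 (C(Z) = Z*(5/(Z + Z)) = Z*(5/((2*Z))) = Z*(5*(1/(2*Z))) = Z*(5/(2*Z)) = 5/2)
W(z(-4)) - C(-67) = I*sqrt(5) - 1*5/2 = I*sqrt(5) - 5/2 = -5/2 + I*sqrt(5)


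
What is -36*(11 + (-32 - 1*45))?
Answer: 2376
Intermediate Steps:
-36*(11 + (-32 - 1*45)) = -36*(11 + (-32 - 45)) = -36*(11 - 77) = -36*(-66) = 2376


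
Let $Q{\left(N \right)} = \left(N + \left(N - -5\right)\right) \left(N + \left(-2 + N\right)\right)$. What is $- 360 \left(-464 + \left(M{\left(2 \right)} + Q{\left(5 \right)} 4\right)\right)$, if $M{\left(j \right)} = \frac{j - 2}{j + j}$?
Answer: $-5760$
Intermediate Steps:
$Q{\left(N \right)} = \left(-2 + 2 N\right) \left(5 + 2 N\right)$ ($Q{\left(N \right)} = \left(N + \left(N + 5\right)\right) \left(-2 + 2 N\right) = \left(N + \left(5 + N\right)\right) \left(-2 + 2 N\right) = \left(5 + 2 N\right) \left(-2 + 2 N\right) = \left(-2 + 2 N\right) \left(5 + 2 N\right)$)
$M{\left(j \right)} = \frac{-2 + j}{2 j}$
$- 360 \left(-464 + \left(M{\left(2 \right)} + Q{\left(5 \right)} 4\right)\right) = - 360 \left(-464 + \left(\frac{-2 + 2}{2 \cdot 2} + \left(-10 + 4 \cdot 5^{2} + 6 \cdot 5\right) 4\right)\right) = - 360 \left(-464 + \left(\frac{1}{2} \cdot \frac{1}{2} \cdot 0 + \left(-10 + 4 \cdot 25 + 30\right) 4\right)\right) = - 360 \left(-464 + \left(0 + \left(-10 + 100 + 30\right) 4\right)\right) = - 360 \left(-464 + \left(0 + 120 \cdot 4\right)\right) = - 360 \left(-464 + \left(0 + 480\right)\right) = - 360 \left(-464 + 480\right) = \left(-360\right) 16 = -5760$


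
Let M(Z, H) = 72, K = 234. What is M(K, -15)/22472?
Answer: 9/2809 ≈ 0.0032040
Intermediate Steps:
M(K, -15)/22472 = 72/22472 = 72*(1/22472) = 9/2809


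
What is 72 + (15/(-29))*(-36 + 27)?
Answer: 2223/29 ≈ 76.655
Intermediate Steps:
72 + (15/(-29))*(-36 + 27) = 72 + (15*(-1/29))*(-9) = 72 - 15/29*(-9) = 72 + 135/29 = 2223/29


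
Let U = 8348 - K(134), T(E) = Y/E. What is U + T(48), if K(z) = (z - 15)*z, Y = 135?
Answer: -121523/16 ≈ -7595.2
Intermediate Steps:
T(E) = 135/E
K(z) = z*(-15 + z) (K(z) = (-15 + z)*z = z*(-15 + z))
U = -7598 (U = 8348 - 134*(-15 + 134) = 8348 - 134*119 = 8348 - 1*15946 = 8348 - 15946 = -7598)
U + T(48) = -7598 + 135/48 = -7598 + 135*(1/48) = -7598 + 45/16 = -121523/16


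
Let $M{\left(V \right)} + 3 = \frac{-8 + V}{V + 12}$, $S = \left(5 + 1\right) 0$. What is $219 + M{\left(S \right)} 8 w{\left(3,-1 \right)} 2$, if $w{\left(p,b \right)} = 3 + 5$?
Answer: $- \frac{751}{3} \approx -250.33$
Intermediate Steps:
$w{\left(p,b \right)} = 8$
$S = 0$ ($S = 6 \cdot 0 = 0$)
$M{\left(V \right)} = -3 + \frac{-8 + V}{12 + V}$ ($M{\left(V \right)} = -3 + \frac{-8 + V}{V + 12} = -3 + \frac{-8 + V}{12 + V}$)
$219 + M{\left(S \right)} 8 w{\left(3,-1 \right)} 2 = 219 + \frac{2 \left(-22 - 0\right)}{12 + 0} \cdot 8 \cdot 8 \cdot 2 = 219 + \frac{2 \left(-22 + 0\right)}{12} \cdot 64 \cdot 2 = 219 + 2 \cdot \frac{1}{12} \left(-22\right) 128 = 219 - \frac{1408}{3} = - \frac{751}{3}$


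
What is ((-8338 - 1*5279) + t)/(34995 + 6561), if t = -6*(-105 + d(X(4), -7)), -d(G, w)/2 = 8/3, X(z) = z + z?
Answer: -12955/41556 ≈ -0.31175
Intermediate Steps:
X(z) = 2*z
d(G, w) = -16/3
t = 662 (t = -6*(-105 - 16/3) = -6*(-331/3) = 662)
((-8338 - 1*5279) + t)/(34995 + 6561) = ((-8338 - 1*5279) + 662)/(34995 + 6561) = ((-8338 - 5279) + 662)/41556 = (-13617 + 662)*(1/41556) = -12955*1/41556 = -12955/41556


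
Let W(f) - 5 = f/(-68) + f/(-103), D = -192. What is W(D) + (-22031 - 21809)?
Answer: -76746877/1751 ≈ -43830.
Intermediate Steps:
W(f) = 5 - 171*f/7004 (W(f) = 5 + (f/(-68) + f/(-103)) = 5 + (f*(-1/68) + f*(-1/103)) = 5 + (-f/68 - f/103) = 5 - 171*f/7004)
W(D) + (-22031 - 21809) = (5 - 171/7004*(-192)) + (-22031 - 21809) = (5 + 8208/1751) - 43840 = 16963/1751 - 43840 = -76746877/1751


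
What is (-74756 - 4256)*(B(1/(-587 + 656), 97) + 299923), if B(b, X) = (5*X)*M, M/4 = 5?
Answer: -24463932476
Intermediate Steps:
M = 20 (M = 4*5 = 20)
B(b, X) = 100*X (B(b, X) = (5*X)*20 = 100*X)
(-74756 - 4256)*(B(1/(-587 + 656), 97) + 299923) = (-74756 - 4256)*(100*97 + 299923) = -79012*(9700 + 299923) = -79012*309623 = -24463932476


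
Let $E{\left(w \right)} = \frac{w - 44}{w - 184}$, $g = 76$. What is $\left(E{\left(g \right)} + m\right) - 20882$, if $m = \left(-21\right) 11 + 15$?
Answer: $- \frac{569654}{27} \approx -21098.0$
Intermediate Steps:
$E{\left(w \right)} = \frac{-44 + w}{-184 + w}$
$m = -216$ ($m = -231 + 15 = -216$)
$\left(E{\left(g \right)} + m\right) - 20882 = \left(\frac{-44 + 76}{-184 + 76} - 216\right) - 20882 = \left(\frac{1}{-108} \cdot 32 - 216\right) - 20882 = \left(\left(- \frac{1}{108}\right) 32 - 216\right) - 20882 = \left(- \frac{8}{27} - 216\right) - 20882 = - \frac{5840}{27} - 20882 = - \frac{569654}{27}$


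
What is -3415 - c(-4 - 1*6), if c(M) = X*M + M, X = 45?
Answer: -2955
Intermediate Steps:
c(M) = 46*M (c(M) = 45*M + M = 46*M)
-3415 - c(-4 - 1*6) = -3415 - 46*(-4 - 1*6) = -3415 - 46*(-4 - 6) = -3415 - 46*(-10) = -3415 - 1*(-460) = -3415 + 460 = -2955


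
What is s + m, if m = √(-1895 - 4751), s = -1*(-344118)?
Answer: 344118 + I*√6646 ≈ 3.4412e+5 + 81.523*I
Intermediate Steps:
s = 344118
m = I*√6646 (m = √(-6646) = I*√6646 ≈ 81.523*I)
s + m = 344118 + I*√6646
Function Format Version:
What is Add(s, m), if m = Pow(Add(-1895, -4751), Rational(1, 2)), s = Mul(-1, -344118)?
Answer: Add(344118, Mul(I, Pow(6646, Rational(1, 2)))) ≈ Add(3.4412e+5, Mul(81.523, I))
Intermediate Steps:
s = 344118
m = Mul(I, Pow(6646, Rational(1, 2))) (m = Pow(-6646, Rational(1, 2)) = Mul(I, Pow(6646, Rational(1, 2))) ≈ Mul(81.523, I))
Add(s, m) = Add(344118, Mul(I, Pow(6646, Rational(1, 2))))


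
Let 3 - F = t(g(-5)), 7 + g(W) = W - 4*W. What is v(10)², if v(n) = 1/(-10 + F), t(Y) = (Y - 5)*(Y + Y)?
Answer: 1/3025 ≈ 0.00033058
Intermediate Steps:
g(W) = -7 - 3*W (g(W) = -7 + (W - 4*W) = -7 - 3*W)
t(Y) = 2*Y*(-5 + Y) (t(Y) = (-5 + Y)*(2*Y) = 2*Y*(-5 + Y))
F = -45 (F = 3 - 2*(-7 - 3*(-5))*(-5 + (-7 - 3*(-5))) = 3 - 2*(-7 + 15)*(-5 + (-7 + 15)) = 3 - 2*8*(-5 + 8) = 3 - 2*8*3 = 3 - 1*48 = 3 - 48 = -45)
v(n) = -1/55 (v(n) = 1/(-10 - 45) = 1/(-55) = -1/55)
v(10)² = (-1/55)² = 1/3025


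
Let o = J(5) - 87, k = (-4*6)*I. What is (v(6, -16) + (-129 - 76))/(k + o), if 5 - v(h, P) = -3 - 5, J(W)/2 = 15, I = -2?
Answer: 64/3 ≈ 21.333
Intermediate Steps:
J(W) = 30 (J(W) = 2*15 = 30)
k = 48 (k = -4*6*(-2) = -24*(-2) = 48)
o = -57 (o = 30 - 87 = -57)
v(h, P) = 13 (v(h, P) = 5 - (-3 - 5) = 5 - 1*(-8) = 5 + 8 = 13)
(v(6, -16) + (-129 - 76))/(k + o) = (13 + (-129 - 76))/(48 - 57) = (13 - 205)/(-9) = -192*(-1/9) = 64/3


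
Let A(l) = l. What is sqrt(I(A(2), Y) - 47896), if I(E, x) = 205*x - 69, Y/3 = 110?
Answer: sqrt(19685) ≈ 140.30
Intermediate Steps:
Y = 330 (Y = 3*110 = 330)
I(E, x) = -69 + 205*x
sqrt(I(A(2), Y) - 47896) = sqrt((-69 + 205*330) - 47896) = sqrt((-69 + 67650) - 47896) = sqrt(67581 - 47896) = sqrt(19685)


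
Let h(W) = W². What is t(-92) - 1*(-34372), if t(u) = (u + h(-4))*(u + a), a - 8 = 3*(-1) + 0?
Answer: 40984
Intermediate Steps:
a = 5 (a = 8 + (3*(-1) + 0) = 8 + (-3 + 0) = 8 - 3 = 5)
t(u) = (5 + u)*(16 + u) (t(u) = (u + (-4)²)*(u + 5) = (u + 16)*(5 + u) = (16 + u)*(5 + u) = (5 + u)*(16 + u))
t(-92) - 1*(-34372) = (80 + (-92)² + 21*(-92)) - 1*(-34372) = (80 + 8464 - 1932) + 34372 = 6612 + 34372 = 40984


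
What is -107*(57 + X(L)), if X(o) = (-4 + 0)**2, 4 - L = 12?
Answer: -7811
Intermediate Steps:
L = -8 (L = 4 - 1*12 = 4 - 12 = -8)
X(o) = 16 (X(o) = (-4)**2 = 16)
-107*(57 + X(L)) = -107*(57 + 16) = -107*73 = -7811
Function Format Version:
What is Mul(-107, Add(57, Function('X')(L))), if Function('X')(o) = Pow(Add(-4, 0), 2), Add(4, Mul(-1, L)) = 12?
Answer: -7811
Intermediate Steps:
L = -8 (L = Add(4, Mul(-1, 12)) = Add(4, -12) = -8)
Function('X')(o) = 16 (Function('X')(o) = Pow(-4, 2) = 16)
Mul(-107, Add(57, Function('X')(L))) = Mul(-107, Add(57, 16)) = Mul(-107, 73) = -7811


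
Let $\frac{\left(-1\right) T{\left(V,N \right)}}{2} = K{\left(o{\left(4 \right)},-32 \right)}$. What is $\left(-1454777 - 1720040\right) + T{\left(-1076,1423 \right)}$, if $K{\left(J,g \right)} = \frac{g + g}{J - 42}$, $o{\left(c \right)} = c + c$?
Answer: $- \frac{53971953}{17} \approx -3.1748 \cdot 10^{6}$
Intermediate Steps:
$o{\left(c \right)} = 2 c$
$K{\left(J,g \right)} = \frac{2 g}{-42 + J}$
$T{\left(V,N \right)} = - \frac{64}{17}$ ($T{\left(V,N \right)} = - 2 \cdot 2 \left(-32\right) \frac{1}{-42 + 2 \cdot 4} = - 2 \cdot 2 \left(-32\right) \frac{1}{-42 + 8} = - 2 \cdot 2 \left(-32\right) \frac{1}{-34} = - 2 \cdot 2 \left(-32\right) \left(- \frac{1}{34}\right) = \left(-2\right) \frac{32}{17} = - \frac{64}{17}$)
$\left(-1454777 - 1720040\right) + T{\left(-1076,1423 \right)} = \left(-1454777 - 1720040\right) - \frac{64}{17} = -3174817 - \frac{64}{17} = - \frac{53971953}{17}$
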